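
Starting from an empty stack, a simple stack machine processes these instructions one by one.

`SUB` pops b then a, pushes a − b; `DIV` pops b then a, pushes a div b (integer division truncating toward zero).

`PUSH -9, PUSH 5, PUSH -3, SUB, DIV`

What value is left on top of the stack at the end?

-1

PUSH -9 → -9
PUSH 5  → -9 5
PUSH -3 → -9 5 -3
SUB     → -9 8
DIV     → -1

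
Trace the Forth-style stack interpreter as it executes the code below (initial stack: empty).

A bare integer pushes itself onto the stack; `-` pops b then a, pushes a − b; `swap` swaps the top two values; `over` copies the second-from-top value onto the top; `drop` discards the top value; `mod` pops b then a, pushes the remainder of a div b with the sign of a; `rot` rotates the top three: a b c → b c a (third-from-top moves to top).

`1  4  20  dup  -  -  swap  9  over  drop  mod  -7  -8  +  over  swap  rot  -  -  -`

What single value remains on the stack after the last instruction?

1    -> 1
4    -> 1 4
20   -> 1 4 20
dup  -> 1 4 20 20
-    -> 1 4 0
-    -> 1 4
swap -> 4 1
9    -> 4 1 9
over -> 4 1 9 1
drop -> 4 1 9
mod  -> 4 1
-7   -> 4 1 -7
-8   -> 4 1 -7 -8
+    -> 4 1 -15
over -> 4 1 -15 1
swap -> 4 1 1 -15
rot  -> 4 1 -15 1
-    -> 4 1 -16
-    -> 4 17
-    -> -13

-13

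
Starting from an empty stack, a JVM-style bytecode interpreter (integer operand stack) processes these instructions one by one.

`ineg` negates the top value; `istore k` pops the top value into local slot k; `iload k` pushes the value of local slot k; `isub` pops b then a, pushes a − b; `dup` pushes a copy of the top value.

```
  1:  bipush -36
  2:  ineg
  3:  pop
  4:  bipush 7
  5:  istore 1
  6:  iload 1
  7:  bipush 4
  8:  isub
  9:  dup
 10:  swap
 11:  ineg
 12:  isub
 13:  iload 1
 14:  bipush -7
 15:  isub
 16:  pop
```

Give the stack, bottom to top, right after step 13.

[6, 7]

bipush -36  -36
ineg        36
pop         (empty)
bipush 7    7
istore 1    (empty)
iload 1     7
bipush 4    7 4
isub        3
dup         3 3
swap        3 3
ineg        3 -3
isub        6
iload 1     6 7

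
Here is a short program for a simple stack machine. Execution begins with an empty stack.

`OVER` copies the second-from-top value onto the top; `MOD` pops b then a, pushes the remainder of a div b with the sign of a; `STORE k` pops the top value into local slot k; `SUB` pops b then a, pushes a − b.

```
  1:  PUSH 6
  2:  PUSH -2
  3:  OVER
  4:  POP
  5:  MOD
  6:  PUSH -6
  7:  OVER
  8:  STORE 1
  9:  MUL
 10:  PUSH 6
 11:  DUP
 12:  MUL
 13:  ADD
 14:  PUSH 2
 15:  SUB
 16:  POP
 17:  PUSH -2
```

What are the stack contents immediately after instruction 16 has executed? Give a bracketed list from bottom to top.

[]

PUSH 6  -> 6
PUSH -2 -> 6 -2
OVER    -> 6 -2 6
POP     -> 6 -2
MOD     -> 0
PUSH -6 -> 0 -6
OVER    -> 0 -6 0
STORE 1 -> 0 -6
MUL     -> 0
PUSH 6  -> 0 6
DUP     -> 0 6 6
MUL     -> 0 36
ADD     -> 36
PUSH 2  -> 36 2
SUB     -> 34
POP     -> (empty)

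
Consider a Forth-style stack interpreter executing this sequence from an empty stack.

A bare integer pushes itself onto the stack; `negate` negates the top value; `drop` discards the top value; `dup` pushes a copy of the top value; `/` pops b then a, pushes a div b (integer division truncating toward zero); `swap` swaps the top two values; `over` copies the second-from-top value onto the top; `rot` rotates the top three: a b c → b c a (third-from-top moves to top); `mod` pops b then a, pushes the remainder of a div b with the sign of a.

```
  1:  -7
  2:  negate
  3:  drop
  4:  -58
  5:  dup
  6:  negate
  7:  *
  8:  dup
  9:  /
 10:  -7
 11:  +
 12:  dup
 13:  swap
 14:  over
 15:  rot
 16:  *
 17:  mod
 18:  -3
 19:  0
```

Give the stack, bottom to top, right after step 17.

[-6]

-7     : -7
negate : 7
drop   : (empty)
-58    : -58
dup    : -58 -58
negate : -58 58
*      : -3364
dup    : -3364 -3364
/      : 1
-7     : 1 -7
+      : -6
dup    : -6 -6
swap   : -6 -6
over   : -6 -6 -6
rot    : -6 -6 -6
*      : -6 36
mod    : -6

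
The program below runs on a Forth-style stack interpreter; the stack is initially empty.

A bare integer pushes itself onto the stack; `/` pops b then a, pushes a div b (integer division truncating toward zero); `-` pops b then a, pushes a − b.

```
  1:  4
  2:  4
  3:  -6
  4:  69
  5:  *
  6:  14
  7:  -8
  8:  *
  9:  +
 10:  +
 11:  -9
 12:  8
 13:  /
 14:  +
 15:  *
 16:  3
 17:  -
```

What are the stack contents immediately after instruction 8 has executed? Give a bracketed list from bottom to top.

[4, 4, -414, -112]

4   [4]
4   [4, 4]
-6  [4, 4, -6]
69  [4, 4, -6, 69]
*   [4, 4, -414]
14  [4, 4, -414, 14]
-8  [4, 4, -414, 14, -8]
*   [4, 4, -414, -112]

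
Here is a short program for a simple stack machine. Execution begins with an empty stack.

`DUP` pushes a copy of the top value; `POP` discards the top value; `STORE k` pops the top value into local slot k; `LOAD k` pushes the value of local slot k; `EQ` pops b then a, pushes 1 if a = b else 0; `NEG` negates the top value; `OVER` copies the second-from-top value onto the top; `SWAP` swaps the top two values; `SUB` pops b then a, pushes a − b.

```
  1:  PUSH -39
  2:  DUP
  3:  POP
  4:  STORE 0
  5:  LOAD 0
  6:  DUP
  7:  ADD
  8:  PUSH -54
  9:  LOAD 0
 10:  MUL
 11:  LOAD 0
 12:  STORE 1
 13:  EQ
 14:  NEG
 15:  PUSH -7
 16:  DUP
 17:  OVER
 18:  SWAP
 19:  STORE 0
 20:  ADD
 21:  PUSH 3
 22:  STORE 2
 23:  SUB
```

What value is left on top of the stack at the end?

14

PUSH -39  [-39]
DUP       [-39, -39]
POP       [-39]
STORE 0   []
LOAD 0    [-39]
DUP       [-39, -39]
ADD       [-78]
PUSH -54  [-78, -54]
LOAD 0    [-78, -54, -39]
MUL       [-78, 2106]
LOAD 0    [-78, 2106, -39]
STORE 1   [-78, 2106]
EQ        [0]
NEG       [0]
PUSH -7   [0, -7]
DUP       [0, -7, -7]
OVER      [0, -7, -7, -7]
SWAP      [0, -7, -7, -7]
STORE 0   [0, -7, -7]
ADD       [0, -14]
PUSH 3    [0, -14, 3]
STORE 2   [0, -14]
SUB       [14]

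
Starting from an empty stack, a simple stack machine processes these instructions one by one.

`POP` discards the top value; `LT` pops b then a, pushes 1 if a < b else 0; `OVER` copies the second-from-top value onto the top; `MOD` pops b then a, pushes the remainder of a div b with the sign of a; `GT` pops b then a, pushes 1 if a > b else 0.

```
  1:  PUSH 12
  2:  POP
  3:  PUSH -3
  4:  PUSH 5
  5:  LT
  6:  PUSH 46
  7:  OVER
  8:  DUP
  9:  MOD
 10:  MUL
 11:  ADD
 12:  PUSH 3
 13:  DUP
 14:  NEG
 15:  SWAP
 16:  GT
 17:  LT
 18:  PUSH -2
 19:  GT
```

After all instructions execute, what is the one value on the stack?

1

PUSH 12  12
POP      (empty)
PUSH -3  -3
PUSH 5   -3 5
LT       1
PUSH 46  1 46
OVER     1 46 1
DUP      1 46 1 1
MOD      1 46 0
MUL      1 0
ADD      1
PUSH 3   1 3
DUP      1 3 3
NEG      1 3 -3
SWAP     1 -3 3
GT       1 0
LT       0
PUSH -2  0 -2
GT       1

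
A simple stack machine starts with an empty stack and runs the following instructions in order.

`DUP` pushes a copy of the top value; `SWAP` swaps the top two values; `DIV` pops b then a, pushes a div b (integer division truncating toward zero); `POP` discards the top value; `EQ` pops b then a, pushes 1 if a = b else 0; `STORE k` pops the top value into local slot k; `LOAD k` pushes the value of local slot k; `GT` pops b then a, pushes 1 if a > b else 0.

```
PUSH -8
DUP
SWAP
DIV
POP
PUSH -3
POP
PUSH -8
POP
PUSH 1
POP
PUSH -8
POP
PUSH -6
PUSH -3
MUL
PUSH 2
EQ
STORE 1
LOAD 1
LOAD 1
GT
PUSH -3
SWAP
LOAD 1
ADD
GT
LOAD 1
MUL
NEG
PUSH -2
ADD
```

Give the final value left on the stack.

PUSH -8  -8
DUP      -8 -8
SWAP     -8 -8
DIV      1
POP      (empty)
PUSH -3  -3
POP      (empty)
PUSH -8  -8
POP      (empty)
PUSH 1   1
POP      (empty)
PUSH -8  -8
POP      (empty)
PUSH -6  -6
PUSH -3  -6 -3
MUL      18
PUSH 2   18 2
EQ       0
STORE 1  (empty)
LOAD 1   0
LOAD 1   0 0
GT       0
PUSH -3  0 -3
SWAP     -3 0
LOAD 1   -3 0 0
ADD      -3 0
GT       0
LOAD 1   0 0
MUL      0
NEG      0
PUSH -2  0 -2
ADD      -2

-2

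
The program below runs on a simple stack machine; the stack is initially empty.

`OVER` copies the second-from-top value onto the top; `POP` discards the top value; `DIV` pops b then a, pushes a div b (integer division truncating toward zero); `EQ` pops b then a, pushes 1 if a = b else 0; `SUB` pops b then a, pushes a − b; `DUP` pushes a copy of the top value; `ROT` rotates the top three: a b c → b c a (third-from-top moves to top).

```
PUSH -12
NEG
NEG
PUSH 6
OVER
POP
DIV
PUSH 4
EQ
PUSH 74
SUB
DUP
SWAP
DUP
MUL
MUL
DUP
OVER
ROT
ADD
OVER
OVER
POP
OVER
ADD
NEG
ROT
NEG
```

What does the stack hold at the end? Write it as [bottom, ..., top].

PUSH -12  -12
NEG       12
NEG       -12
PUSH 6    -12 6
OVER      -12 6 -12
POP       -12 6
DIV       -2
PUSH 4    -2 4
EQ        0
PUSH 74   0 74
SUB       -74
DUP       -74 -74
SWAP      -74 -74
DUP       -74 -74 -74
MUL       -74 5476
MUL       -405224
DUP       -405224 -405224
OVER      -405224 -405224 -405224
ROT       -405224 -405224 -405224
ADD       -405224 -810448
OVER      -405224 -810448 -405224
OVER      -405224 -810448 -405224 -810448
POP       -405224 -810448 -405224
OVER      -405224 -810448 -405224 -810448
ADD       -405224 -810448 -1215672
NEG       -405224 -810448 1215672
ROT       -810448 1215672 -405224
NEG       -810448 1215672 405224

[-810448, 1215672, 405224]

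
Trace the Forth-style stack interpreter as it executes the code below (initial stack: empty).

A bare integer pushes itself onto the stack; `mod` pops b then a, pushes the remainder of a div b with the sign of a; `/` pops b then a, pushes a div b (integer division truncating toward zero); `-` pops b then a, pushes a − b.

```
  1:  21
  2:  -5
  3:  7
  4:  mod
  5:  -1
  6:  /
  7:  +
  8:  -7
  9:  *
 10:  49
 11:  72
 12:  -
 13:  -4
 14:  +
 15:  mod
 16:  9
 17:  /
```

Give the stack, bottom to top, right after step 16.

21   [21]
-5   [21, -5]
7    [21, -5, 7]
mod  [21, -5]
-1   [21, -5, -1]
/    [21, 5]
+    [26]
-7   [26, -7]
*    [-182]
49   [-182, 49]
72   [-182, 49, 72]
-    [-182, -23]
-4   [-182, -23, -4]
+    [-182, -27]
mod  [-20]
9    [-20, 9]

[-20, 9]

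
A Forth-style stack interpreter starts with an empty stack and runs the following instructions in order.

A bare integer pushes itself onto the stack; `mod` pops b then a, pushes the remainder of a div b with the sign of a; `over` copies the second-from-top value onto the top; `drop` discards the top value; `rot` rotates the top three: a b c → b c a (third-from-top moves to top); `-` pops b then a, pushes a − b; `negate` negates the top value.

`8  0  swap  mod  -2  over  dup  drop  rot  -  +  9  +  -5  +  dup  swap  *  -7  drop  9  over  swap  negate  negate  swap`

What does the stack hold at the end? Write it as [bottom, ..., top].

8      -> [8]
0      -> [8, 0]
swap   -> [0, 8]
mod    -> [0]
-2     -> [0, -2]
over   -> [0, -2, 0]
dup    -> [0, -2, 0, 0]
drop   -> [0, -2, 0]
rot    -> [-2, 0, 0]
-      -> [-2, 0]
+      -> [-2]
9      -> [-2, 9]
+      -> [7]
-5     -> [7, -5]
+      -> [2]
dup    -> [2, 2]
swap   -> [2, 2]
*      -> [4]
-7     -> [4, -7]
drop   -> [4]
9      -> [4, 9]
over   -> [4, 9, 4]
swap   -> [4, 4, 9]
negate -> [4, 4, -9]
negate -> [4, 4, 9]
swap   -> [4, 9, 4]

[4, 9, 4]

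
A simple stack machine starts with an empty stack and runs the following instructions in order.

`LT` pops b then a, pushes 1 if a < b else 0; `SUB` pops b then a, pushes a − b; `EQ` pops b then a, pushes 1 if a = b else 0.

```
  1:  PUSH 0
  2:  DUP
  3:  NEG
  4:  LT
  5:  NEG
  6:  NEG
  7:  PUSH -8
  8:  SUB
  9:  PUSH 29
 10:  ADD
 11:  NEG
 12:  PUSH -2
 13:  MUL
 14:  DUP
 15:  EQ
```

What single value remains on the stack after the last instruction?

PUSH 0  → [0]
DUP     → [0, 0]
NEG     → [0, 0]
LT      → [0]
NEG     → [0]
NEG     → [0]
PUSH -8 → [0, -8]
SUB     → [8]
PUSH 29 → [8, 29]
ADD     → [37]
NEG     → [-37]
PUSH -2 → [-37, -2]
MUL     → [74]
DUP     → [74, 74]
EQ      → [1]

1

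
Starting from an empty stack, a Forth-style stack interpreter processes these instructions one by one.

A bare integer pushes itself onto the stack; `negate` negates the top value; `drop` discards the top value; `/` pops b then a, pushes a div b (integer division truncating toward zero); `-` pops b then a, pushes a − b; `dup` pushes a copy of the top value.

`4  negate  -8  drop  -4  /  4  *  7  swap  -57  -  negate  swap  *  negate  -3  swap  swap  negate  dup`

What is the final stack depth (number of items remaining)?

4      : 4
negate : -4
-8     : -4 -8
drop   : -4
-4     : -4 -4
/      : 1
4      : 1 4
*      : 4
7      : 4 7
swap   : 7 4
-57    : 7 4 -57
-      : 7 61
negate : 7 -61
swap   : -61 7
*      : -427
negate : 427
-3     : 427 -3
swap   : -3 427
swap   : 427 -3
negate : 427 3
dup    : 427 3 3

3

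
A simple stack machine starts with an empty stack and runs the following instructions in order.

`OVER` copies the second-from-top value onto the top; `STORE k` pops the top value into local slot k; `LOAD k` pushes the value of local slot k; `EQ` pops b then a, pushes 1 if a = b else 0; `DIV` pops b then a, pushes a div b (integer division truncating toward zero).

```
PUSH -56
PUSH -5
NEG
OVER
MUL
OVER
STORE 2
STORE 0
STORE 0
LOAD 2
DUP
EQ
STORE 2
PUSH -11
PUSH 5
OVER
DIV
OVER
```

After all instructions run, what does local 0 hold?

-56

PUSH -56  [-56]
PUSH -5   [-56, -5]
NEG       [-56, 5]
OVER      [-56, 5, -56]
MUL       [-56, -280]
OVER      [-56, -280, -56]
STORE 2   [-56, -280]
STORE 0   [-56]
STORE 0   []
LOAD 2    [-56]
DUP       [-56, -56]
EQ        [1]
STORE 2   []
PUSH -11  [-11]
PUSH 5    [-11, 5]
OVER      [-11, 5, -11]
DIV       [-11, 0]
OVER      [-11, 0, -11]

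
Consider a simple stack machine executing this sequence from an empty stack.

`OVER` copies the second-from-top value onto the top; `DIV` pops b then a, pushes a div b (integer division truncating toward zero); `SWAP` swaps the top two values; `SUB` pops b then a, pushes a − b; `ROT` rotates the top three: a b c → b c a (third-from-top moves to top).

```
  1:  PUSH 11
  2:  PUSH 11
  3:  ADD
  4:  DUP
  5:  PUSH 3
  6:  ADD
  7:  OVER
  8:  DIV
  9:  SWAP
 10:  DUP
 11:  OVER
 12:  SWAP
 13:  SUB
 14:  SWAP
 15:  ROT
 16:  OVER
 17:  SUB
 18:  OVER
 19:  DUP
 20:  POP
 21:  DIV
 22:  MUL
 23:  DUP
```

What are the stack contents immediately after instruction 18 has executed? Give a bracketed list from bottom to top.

PUSH 11 → 11
PUSH 11 → 11 11
ADD     → 22
DUP     → 22 22
PUSH 3  → 22 22 3
ADD     → 22 25
OVER    → 22 25 22
DIV     → 22 1
SWAP    → 1 22
DUP     → 1 22 22
OVER    → 1 22 22 22
SWAP    → 1 22 22 22
SUB     → 1 22 0
SWAP    → 1 0 22
ROT     → 0 22 1
OVER    → 0 22 1 22
SUB     → 0 22 -21
OVER    → 0 22 -21 22

[0, 22, -21, 22]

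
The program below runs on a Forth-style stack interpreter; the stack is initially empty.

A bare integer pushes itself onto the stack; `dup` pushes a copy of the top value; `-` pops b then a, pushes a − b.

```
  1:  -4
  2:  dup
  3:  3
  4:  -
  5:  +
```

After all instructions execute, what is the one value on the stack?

-11

-4  → -4
dup → -4 -4
3   → -4 -4 3
-   → -4 -7
+   → -11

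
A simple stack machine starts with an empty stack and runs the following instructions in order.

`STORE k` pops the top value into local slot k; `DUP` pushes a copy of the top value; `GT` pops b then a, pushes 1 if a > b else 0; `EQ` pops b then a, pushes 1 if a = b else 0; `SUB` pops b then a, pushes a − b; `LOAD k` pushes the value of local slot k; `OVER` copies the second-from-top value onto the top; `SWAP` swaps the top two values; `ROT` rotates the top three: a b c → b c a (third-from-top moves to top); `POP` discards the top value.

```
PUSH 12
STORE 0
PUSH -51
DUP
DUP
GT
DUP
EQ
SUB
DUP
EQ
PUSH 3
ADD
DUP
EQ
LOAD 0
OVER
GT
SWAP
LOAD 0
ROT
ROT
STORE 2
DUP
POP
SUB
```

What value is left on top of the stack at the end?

11

PUSH 12   [12]
STORE 0   []
PUSH -51  [-51]
DUP       [-51, -51]
DUP       [-51, -51, -51]
GT        [-51, 0]
DUP       [-51, 0, 0]
EQ        [-51, 1]
SUB       [-52]
DUP       [-52, -52]
EQ        [1]
PUSH 3    [1, 3]
ADD       [4]
DUP       [4, 4]
EQ        [1]
LOAD 0    [1, 12]
OVER      [1, 12, 1]
GT        [1, 1]
SWAP      [1, 1]
LOAD 0    [1, 1, 12]
ROT       [1, 12, 1]
ROT       [12, 1, 1]
STORE 2   [12, 1]
DUP       [12, 1, 1]
POP       [12, 1]
SUB       [11]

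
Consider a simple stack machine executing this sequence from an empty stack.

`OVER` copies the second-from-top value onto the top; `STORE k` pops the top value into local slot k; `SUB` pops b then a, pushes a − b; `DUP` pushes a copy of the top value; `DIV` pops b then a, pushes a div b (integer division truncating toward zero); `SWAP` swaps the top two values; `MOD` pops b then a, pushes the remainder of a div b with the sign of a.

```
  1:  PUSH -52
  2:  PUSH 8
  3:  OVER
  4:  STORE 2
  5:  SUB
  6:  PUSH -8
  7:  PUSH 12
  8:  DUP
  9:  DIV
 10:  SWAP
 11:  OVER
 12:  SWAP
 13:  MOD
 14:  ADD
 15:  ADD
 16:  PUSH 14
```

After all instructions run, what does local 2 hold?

PUSH -52 -> [-52]
PUSH 8   -> [-52, 8]
OVER     -> [-52, 8, -52]
STORE 2  -> [-52, 8]
SUB      -> [-60]
PUSH -8  -> [-60, -8]
PUSH 12  -> [-60, -8, 12]
DUP      -> [-60, -8, 12, 12]
DIV      -> [-60, -8, 1]
SWAP     -> [-60, 1, -8]
OVER     -> [-60, 1, -8, 1]
SWAP     -> [-60, 1, 1, -8]
MOD      -> [-60, 1, 1]
ADD      -> [-60, 2]
ADD      -> [-58]
PUSH 14  -> [-58, 14]

-52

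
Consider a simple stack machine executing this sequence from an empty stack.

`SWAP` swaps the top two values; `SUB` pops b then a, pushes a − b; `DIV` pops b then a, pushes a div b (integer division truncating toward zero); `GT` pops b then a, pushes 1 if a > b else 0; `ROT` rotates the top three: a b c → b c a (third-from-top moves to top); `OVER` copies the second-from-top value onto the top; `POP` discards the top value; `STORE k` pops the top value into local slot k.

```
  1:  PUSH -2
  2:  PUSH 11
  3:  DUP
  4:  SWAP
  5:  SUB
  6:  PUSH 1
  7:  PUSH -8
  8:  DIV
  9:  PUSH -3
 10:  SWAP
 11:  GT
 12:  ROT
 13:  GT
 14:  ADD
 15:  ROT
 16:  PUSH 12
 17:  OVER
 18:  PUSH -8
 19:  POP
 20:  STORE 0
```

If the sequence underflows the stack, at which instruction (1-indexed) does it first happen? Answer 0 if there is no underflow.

15

PUSH -2 : [-2]
PUSH 11 : [-2, 11]
DUP     : [-2, 11, 11]
SWAP    : [-2, 11, 11]
SUB     : [-2, 0]
PUSH 1  : [-2, 0, 1]
PUSH -8 : [-2, 0, 1, -8]
DIV     : [-2, 0, 0]
PUSH -3 : [-2, 0, 0, -3]
SWAP    : [-2, 0, -3, 0]
GT      : [-2, 0, 0]
ROT     : [0, 0, -2]
GT      : [0, 1]
ADD     : [1]
ROT  — needs 3 operands, stack has 1 → underflow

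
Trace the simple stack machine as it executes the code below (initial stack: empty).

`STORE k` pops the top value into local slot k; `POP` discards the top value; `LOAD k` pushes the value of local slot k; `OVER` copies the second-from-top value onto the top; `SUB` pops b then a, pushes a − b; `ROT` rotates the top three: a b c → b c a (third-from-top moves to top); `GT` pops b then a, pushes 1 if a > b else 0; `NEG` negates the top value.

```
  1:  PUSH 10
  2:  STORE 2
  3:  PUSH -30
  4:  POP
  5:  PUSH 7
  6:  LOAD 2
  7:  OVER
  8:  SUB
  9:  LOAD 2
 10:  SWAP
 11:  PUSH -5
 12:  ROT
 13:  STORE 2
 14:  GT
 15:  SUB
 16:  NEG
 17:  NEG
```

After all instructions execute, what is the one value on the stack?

PUSH 10  → 10
STORE 2  → (empty)
PUSH -30 → -30
POP      → (empty)
PUSH 7   → 7
LOAD 2   → 7 10
OVER     → 7 10 7
SUB      → 7 3
LOAD 2   → 7 3 10
SWAP     → 7 10 3
PUSH -5  → 7 10 3 -5
ROT      → 7 3 -5 10
STORE 2  → 7 3 -5
GT       → 7 1
SUB      → 6
NEG      → -6
NEG      → 6

6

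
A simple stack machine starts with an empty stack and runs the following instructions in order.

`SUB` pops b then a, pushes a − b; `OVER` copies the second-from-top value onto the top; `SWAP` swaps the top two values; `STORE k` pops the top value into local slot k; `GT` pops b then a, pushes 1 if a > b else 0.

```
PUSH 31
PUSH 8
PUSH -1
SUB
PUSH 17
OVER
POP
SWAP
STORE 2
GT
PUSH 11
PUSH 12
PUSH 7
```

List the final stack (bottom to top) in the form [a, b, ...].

[1, 11, 12, 7]

PUSH 31 -> 31
PUSH 8  -> 31 8
PUSH -1 -> 31 8 -1
SUB     -> 31 9
PUSH 17 -> 31 9 17
OVER    -> 31 9 17 9
POP     -> 31 9 17
SWAP    -> 31 17 9
STORE 2 -> 31 17
GT      -> 1
PUSH 11 -> 1 11
PUSH 12 -> 1 11 12
PUSH 7  -> 1 11 12 7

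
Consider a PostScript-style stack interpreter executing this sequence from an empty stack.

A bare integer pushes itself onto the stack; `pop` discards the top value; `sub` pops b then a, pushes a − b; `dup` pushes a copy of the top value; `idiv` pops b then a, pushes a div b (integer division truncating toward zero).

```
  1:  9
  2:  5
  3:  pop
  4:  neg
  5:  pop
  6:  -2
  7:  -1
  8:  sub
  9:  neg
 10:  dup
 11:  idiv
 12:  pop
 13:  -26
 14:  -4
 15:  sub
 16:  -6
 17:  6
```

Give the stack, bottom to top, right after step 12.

[]

9     [9]
5     [9, 5]
pop   [9]
neg   [-9]
pop   []
-2    [-2]
-1    [-2, -1]
sub   [-1]
neg   [1]
dup   [1, 1]
idiv  [1]
pop   []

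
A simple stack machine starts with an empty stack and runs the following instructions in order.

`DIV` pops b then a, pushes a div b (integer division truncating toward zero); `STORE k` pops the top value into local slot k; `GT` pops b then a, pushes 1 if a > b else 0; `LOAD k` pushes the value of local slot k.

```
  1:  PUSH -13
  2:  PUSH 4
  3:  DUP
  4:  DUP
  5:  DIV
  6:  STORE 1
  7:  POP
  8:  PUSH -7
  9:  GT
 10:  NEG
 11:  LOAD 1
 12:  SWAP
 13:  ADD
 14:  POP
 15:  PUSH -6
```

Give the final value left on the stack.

-6

PUSH -13  [-13]
PUSH 4    [-13, 4]
DUP       [-13, 4, 4]
DUP       [-13, 4, 4, 4]
DIV       [-13, 4, 1]
STORE 1   [-13, 4]
POP       [-13]
PUSH -7   [-13, -7]
GT        [0]
NEG       [0]
LOAD 1    [0, 1]
SWAP      [1, 0]
ADD       [1]
POP       []
PUSH -6   [-6]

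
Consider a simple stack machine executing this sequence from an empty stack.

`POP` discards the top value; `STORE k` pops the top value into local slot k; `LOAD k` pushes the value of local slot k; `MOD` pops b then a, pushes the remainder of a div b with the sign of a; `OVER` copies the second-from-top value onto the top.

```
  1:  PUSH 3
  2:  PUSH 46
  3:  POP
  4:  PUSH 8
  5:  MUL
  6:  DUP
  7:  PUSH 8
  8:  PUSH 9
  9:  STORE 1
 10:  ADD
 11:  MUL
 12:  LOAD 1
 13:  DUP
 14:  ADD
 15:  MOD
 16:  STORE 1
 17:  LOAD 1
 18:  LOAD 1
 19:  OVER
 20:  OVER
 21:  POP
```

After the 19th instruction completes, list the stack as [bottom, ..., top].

PUSH 3   3
PUSH 46  3 46
POP      3
PUSH 8   3 8
MUL      24
DUP      24 24
PUSH 8   24 24 8
PUSH 9   24 24 8 9
STORE 1  24 24 8
ADD      24 32
MUL      768
LOAD 1   768 9
DUP      768 9 9
ADD      768 18
MOD      12
STORE 1  (empty)
LOAD 1   12
LOAD 1   12 12
OVER     12 12 12

[12, 12, 12]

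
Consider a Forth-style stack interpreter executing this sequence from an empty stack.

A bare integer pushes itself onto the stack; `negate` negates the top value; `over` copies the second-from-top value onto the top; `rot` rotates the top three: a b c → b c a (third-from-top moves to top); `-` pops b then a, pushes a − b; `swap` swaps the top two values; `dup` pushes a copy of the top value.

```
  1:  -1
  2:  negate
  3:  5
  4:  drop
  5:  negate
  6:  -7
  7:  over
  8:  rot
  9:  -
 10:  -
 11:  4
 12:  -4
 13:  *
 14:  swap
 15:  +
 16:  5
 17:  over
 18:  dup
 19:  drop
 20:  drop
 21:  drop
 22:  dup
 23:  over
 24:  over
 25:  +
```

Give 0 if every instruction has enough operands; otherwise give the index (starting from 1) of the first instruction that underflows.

0

-1     → [-1]
negate → [1]
5      → [1, 5]
drop   → [1]
negate → [-1]
-7     → [-1, -7]
over   → [-1, -7, -1]
rot    → [-7, -1, -1]
-      → [-7, 0]
-      → [-7]
4      → [-7, 4]
-4     → [-7, 4, -4]
*      → [-7, -16]
swap   → [-16, -7]
+      → [-23]
5      → [-23, 5]
over   → [-23, 5, -23]
dup    → [-23, 5, -23, -23]
drop   → [-23, 5, -23]
drop   → [-23, 5]
drop   → [-23]
dup    → [-23, -23]
over   → [-23, -23, -23]
over   → [-23, -23, -23, -23]
+      → [-23, -23, -46]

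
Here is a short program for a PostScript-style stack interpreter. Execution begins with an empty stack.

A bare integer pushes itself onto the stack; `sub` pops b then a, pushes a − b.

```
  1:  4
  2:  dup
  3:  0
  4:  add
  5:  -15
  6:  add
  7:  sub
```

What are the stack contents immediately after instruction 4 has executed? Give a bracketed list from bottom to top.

[4, 4]

4   -> [4]
dup -> [4, 4]
0   -> [4, 4, 0]
add -> [4, 4]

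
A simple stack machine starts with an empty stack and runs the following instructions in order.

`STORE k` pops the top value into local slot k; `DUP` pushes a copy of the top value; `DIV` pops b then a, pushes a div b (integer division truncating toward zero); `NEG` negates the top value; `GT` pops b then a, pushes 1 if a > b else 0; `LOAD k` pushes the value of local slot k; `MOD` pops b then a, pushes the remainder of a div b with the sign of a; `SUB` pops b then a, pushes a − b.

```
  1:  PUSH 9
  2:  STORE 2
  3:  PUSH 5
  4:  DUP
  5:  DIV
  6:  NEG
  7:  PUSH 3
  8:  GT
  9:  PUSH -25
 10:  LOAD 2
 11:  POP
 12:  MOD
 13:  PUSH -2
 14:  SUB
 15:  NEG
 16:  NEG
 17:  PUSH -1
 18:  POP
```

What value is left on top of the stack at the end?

2

PUSH 9   -> 9
STORE 2  -> (empty)
PUSH 5   -> 5
DUP      -> 5 5
DIV      -> 1
NEG      -> -1
PUSH 3   -> -1 3
GT       -> 0
PUSH -25 -> 0 -25
LOAD 2   -> 0 -25 9
POP      -> 0 -25
MOD      -> 0
PUSH -2  -> 0 -2
SUB      -> 2
NEG      -> -2
NEG      -> 2
PUSH -1  -> 2 -1
POP      -> 2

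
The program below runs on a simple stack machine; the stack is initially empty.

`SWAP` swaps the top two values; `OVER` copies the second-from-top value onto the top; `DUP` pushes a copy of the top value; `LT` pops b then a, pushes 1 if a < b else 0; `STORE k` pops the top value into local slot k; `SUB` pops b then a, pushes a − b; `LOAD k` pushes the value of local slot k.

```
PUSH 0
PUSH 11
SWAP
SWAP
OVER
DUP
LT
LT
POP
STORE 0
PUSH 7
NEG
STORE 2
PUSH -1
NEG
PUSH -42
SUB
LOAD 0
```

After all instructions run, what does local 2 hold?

-7

PUSH 0    0
PUSH 11   0 11
SWAP      11 0
SWAP      0 11
OVER      0 11 0
DUP       0 11 0 0
LT        0 11 0
LT        0 0
POP       0
STORE 0   (empty)
PUSH 7    7
NEG       -7
STORE 2   (empty)
PUSH -1   -1
NEG       1
PUSH -42  1 -42
SUB       43
LOAD 0    43 0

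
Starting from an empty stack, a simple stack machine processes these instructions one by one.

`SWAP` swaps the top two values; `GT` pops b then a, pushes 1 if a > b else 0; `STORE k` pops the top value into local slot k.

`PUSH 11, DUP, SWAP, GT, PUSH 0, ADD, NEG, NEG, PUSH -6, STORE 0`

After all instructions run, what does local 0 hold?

PUSH 11  [11]
DUP      [11, 11]
SWAP     [11, 11]
GT       [0]
PUSH 0   [0, 0]
ADD      [0]
NEG      [0]
NEG      [0]
PUSH -6  [0, -6]
STORE 0  [0]

-6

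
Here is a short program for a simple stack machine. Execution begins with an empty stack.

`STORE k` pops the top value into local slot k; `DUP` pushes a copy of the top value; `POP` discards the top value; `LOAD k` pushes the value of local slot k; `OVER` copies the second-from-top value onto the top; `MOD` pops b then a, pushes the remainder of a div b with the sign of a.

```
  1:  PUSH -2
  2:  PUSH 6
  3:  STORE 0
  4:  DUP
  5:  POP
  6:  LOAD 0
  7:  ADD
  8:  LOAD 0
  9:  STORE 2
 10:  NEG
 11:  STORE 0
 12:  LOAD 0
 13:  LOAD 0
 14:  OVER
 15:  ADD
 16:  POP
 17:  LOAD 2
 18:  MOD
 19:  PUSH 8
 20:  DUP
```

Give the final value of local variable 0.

PUSH -2 → [-2]
PUSH 6  → [-2, 6]
STORE 0 → [-2]
DUP     → [-2, -2]
POP     → [-2]
LOAD 0  → [-2, 6]
ADD     → [4]
LOAD 0  → [4, 6]
STORE 2 → [4]
NEG     → [-4]
STORE 0 → []
LOAD 0  → [-4]
LOAD 0  → [-4, -4]
OVER    → [-4, -4, -4]
ADD     → [-4, -8]
POP     → [-4]
LOAD 2  → [-4, 6]
MOD     → [-4]
PUSH 8  → [-4, 8]
DUP     → [-4, 8, 8]

-4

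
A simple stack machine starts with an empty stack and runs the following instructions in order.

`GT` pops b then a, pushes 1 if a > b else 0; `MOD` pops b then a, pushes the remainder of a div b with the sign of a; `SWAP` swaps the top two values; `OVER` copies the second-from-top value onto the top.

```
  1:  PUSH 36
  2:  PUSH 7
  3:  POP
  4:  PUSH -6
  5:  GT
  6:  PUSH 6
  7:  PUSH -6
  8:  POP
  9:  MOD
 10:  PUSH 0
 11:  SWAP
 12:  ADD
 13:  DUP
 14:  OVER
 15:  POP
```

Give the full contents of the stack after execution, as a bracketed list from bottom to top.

PUSH 36 : 36
PUSH 7  : 36 7
POP     : 36
PUSH -6 : 36 -6
GT      : 1
PUSH 6  : 1 6
PUSH -6 : 1 6 -6
POP     : 1 6
MOD     : 1
PUSH 0  : 1 0
SWAP    : 0 1
ADD     : 1
DUP     : 1 1
OVER    : 1 1 1
POP     : 1 1

[1, 1]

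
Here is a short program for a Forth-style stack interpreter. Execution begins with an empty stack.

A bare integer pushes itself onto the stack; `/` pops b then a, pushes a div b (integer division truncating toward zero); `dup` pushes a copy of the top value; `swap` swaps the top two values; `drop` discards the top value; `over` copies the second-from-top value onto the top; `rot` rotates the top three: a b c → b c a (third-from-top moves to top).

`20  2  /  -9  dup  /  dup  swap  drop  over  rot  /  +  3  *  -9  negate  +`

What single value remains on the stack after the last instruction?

15

20     : [20]
2      : [20, 2]
/      : [10]
-9     : [10, -9]
dup    : [10, -9, -9]
/      : [10, 1]
dup    : [10, 1, 1]
swap   : [10, 1, 1]
drop   : [10, 1]
over   : [10, 1, 10]
rot    : [1, 10, 10]
/      : [1, 1]
+      : [2]
3      : [2, 3]
*      : [6]
-9     : [6, -9]
negate : [6, 9]
+      : [15]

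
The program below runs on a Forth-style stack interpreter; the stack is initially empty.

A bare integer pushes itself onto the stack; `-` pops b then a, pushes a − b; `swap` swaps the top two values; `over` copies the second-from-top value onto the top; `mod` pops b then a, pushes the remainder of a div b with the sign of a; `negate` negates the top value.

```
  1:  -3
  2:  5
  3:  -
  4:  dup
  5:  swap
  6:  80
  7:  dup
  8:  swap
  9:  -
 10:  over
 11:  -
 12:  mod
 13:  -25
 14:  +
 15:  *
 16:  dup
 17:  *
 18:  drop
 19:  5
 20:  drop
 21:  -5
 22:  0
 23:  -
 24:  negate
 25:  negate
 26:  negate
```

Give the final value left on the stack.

-3     : -3
5      : -3 5
-      : -8
dup    : -8 -8
swap   : -8 -8
80     : -8 -8 80
dup    : -8 -8 80 80
swap   : -8 -8 80 80
-      : -8 -8 0
over   : -8 -8 0 -8
-      : -8 -8 8
mod    : -8 0
-25    : -8 0 -25
+      : -8 -25
*      : 200
dup    : 200 200
*      : 40000
drop   : (empty)
5      : 5
drop   : (empty)
-5     : -5
0      : -5 0
-      : -5
negate : 5
negate : -5
negate : 5

5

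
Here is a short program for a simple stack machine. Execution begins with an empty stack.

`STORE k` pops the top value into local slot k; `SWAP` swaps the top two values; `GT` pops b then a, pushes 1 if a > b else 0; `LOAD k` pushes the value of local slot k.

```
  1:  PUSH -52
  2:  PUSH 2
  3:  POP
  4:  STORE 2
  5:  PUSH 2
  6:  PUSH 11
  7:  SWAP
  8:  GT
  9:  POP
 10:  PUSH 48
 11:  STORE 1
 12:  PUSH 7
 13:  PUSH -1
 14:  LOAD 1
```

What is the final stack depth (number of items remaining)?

3

PUSH -52 → -52
PUSH 2   → -52 2
POP      → -52
STORE 2  → (empty)
PUSH 2   → 2
PUSH 11  → 2 11
SWAP     → 11 2
GT       → 1
POP      → (empty)
PUSH 48  → 48
STORE 1  → (empty)
PUSH 7   → 7
PUSH -1  → 7 -1
LOAD 1   → 7 -1 48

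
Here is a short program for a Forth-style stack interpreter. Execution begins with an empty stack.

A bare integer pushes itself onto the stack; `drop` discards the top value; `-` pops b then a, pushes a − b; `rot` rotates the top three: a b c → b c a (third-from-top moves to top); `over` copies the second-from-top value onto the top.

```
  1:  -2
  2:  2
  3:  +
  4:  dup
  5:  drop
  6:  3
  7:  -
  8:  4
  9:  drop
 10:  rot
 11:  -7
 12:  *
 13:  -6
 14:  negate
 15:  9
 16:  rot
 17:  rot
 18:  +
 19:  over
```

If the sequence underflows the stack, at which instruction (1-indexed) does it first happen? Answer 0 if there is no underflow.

10

-2   : [-2]
2    : [-2, 2]
+    : [0]
dup  : [0, 0]
drop : [0]
3    : [0, 3]
-    : [-3]
4    : [-3, 4]
drop : [-3]
rot  — needs 3 operands, stack has 1 → underflow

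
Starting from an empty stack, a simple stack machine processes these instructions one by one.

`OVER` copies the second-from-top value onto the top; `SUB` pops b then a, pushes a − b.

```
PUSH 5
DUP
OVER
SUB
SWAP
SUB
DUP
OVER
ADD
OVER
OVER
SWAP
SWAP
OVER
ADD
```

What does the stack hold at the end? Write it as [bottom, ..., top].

[-5, -10, -5, -15]

PUSH 5 : 5
DUP    : 5 5
OVER   : 5 5 5
SUB    : 5 0
SWAP   : 0 5
SUB    : -5
DUP    : -5 -5
OVER   : -5 -5 -5
ADD    : -5 -10
OVER   : -5 -10 -5
OVER   : -5 -10 -5 -10
SWAP   : -5 -10 -10 -5
SWAP   : -5 -10 -5 -10
OVER   : -5 -10 -5 -10 -5
ADD    : -5 -10 -5 -15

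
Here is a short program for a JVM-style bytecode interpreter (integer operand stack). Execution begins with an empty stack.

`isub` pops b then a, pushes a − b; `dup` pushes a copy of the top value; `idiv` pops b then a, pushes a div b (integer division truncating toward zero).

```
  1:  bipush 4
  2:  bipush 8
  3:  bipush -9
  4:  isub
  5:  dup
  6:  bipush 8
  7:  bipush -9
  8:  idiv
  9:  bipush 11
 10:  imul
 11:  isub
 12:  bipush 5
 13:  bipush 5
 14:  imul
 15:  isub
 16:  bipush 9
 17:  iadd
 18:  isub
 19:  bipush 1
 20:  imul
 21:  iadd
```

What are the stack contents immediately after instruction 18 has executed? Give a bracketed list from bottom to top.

bipush 4  -> [4]
bipush 8  -> [4, 8]
bipush -9 -> [4, 8, -9]
isub      -> [4, 17]
dup       -> [4, 17, 17]
bipush 8  -> [4, 17, 17, 8]
bipush -9 -> [4, 17, 17, 8, -9]
idiv      -> [4, 17, 17, 0]
bipush 11 -> [4, 17, 17, 0, 11]
imul      -> [4, 17, 17, 0]
isub      -> [4, 17, 17]
bipush 5  -> [4, 17, 17, 5]
bipush 5  -> [4, 17, 17, 5, 5]
imul      -> [4, 17, 17, 25]
isub      -> [4, 17, -8]
bipush 9  -> [4, 17, -8, 9]
iadd      -> [4, 17, 1]
isub      -> [4, 16]

[4, 16]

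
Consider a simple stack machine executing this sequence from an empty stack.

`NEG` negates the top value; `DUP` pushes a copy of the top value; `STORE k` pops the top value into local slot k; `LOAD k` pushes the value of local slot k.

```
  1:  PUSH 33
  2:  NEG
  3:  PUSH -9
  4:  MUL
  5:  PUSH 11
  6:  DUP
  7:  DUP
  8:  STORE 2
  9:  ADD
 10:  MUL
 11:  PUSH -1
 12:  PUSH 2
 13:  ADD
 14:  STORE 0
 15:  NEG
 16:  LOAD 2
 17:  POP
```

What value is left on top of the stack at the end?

-6534

PUSH 33  33
NEG      -33
PUSH -9  -33 -9
MUL      297
PUSH 11  297 11
DUP      297 11 11
DUP      297 11 11 11
STORE 2  297 11 11
ADD      297 22
MUL      6534
PUSH -1  6534 -1
PUSH 2   6534 -1 2
ADD      6534 1
STORE 0  6534
NEG      -6534
LOAD 2   -6534 11
POP      -6534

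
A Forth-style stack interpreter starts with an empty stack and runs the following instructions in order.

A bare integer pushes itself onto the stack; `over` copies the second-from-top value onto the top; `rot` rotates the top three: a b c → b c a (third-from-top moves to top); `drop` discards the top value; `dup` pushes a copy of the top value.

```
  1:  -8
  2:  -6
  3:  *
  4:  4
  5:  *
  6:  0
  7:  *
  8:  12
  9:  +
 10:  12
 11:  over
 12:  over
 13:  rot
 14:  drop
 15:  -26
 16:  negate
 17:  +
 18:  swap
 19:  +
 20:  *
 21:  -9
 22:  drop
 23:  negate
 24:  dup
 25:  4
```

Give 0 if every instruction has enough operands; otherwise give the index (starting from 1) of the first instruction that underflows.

-8     : [-8]
-6     : [-8, -6]
*      : [48]
4      : [48, 4]
*      : [192]
0      : [192, 0]
*      : [0]
12     : [0, 12]
+      : [12]
12     : [12, 12]
over   : [12, 12, 12]
over   : [12, 12, 12, 12]
rot    : [12, 12, 12, 12]
drop   : [12, 12, 12]
-26    : [12, 12, 12, -26]
negate : [12, 12, 12, 26]
+      : [12, 12, 38]
swap   : [12, 38, 12]
+      : [12, 50]
*      : [600]
-9     : [600, -9]
drop   : [600]
negate : [-600]
dup    : [-600, -600]
4      : [-600, -600, 4]

0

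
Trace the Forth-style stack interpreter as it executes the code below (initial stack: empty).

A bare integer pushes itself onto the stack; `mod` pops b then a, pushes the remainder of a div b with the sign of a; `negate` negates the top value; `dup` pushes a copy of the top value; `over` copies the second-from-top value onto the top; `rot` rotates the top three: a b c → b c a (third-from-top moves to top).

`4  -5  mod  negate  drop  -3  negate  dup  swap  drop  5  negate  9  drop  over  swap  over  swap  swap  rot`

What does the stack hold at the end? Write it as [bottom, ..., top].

[3, -5, 3, 3]

4       4
-5      4 -5
mod     4
negate  -4
drop    (empty)
-3      -3
negate  3
dup     3 3
swap    3 3
drop    3
5       3 5
negate  3 -5
9       3 -5 9
drop    3 -5
over    3 -5 3
swap    3 3 -5
over    3 3 -5 3
swap    3 3 3 -5
swap    3 3 -5 3
rot     3 -5 3 3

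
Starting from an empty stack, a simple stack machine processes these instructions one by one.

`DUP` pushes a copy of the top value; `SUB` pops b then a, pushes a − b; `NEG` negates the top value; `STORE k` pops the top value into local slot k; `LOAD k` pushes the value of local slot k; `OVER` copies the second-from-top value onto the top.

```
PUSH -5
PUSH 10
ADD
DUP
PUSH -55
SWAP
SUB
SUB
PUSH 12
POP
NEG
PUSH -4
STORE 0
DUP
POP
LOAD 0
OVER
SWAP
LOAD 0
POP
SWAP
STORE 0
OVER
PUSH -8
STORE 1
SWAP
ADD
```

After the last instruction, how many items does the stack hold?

PUSH -5  → [-5]
PUSH 10  → [-5, 10]
ADD      → [5]
DUP      → [5, 5]
PUSH -55 → [5, 5, -55]
SWAP     → [5, -55, 5]
SUB      → [5, -60]
SUB      → [65]
PUSH 12  → [65, 12]
POP      → [65]
NEG      → [-65]
PUSH -4  → [-65, -4]
STORE 0  → [-65]
DUP      → [-65, -65]
POP      → [-65]
LOAD 0   → [-65, -4]
OVER     → [-65, -4, -65]
SWAP     → [-65, -65, -4]
LOAD 0   → [-65, -65, -4, -4]
POP      → [-65, -65, -4]
SWAP     → [-65, -4, -65]
STORE 0  → [-65, -4]
OVER     → [-65, -4, -65]
PUSH -8  → [-65, -4, -65, -8]
STORE 1  → [-65, -4, -65]
SWAP     → [-65, -65, -4]
ADD      → [-65, -69]

2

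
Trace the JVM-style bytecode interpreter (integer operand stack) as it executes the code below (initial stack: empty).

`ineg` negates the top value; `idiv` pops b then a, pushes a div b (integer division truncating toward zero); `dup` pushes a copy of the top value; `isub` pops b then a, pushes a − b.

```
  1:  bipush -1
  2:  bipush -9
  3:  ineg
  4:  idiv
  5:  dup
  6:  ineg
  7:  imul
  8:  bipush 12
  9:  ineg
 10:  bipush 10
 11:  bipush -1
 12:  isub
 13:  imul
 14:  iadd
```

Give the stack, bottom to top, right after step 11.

bipush -1 -> [-1]
bipush -9 -> [-1, -9]
ineg      -> [-1, 9]
idiv      -> [0]
dup       -> [0, 0]
ineg      -> [0, 0]
imul      -> [0]
bipush 12 -> [0, 12]
ineg      -> [0, -12]
bipush 10 -> [0, -12, 10]
bipush -1 -> [0, -12, 10, -1]

[0, -12, 10, -1]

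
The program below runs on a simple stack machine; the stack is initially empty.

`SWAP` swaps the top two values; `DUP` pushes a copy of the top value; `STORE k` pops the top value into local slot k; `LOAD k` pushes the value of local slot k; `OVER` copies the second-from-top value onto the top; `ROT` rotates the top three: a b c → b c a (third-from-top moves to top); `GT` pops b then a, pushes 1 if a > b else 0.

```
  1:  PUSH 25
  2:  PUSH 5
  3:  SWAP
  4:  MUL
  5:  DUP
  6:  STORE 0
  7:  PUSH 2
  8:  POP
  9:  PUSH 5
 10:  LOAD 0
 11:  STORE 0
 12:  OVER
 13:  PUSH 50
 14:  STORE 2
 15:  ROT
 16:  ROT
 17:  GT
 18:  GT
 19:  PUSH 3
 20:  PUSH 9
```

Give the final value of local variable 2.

PUSH 25 : 25
PUSH 5  : 25 5
SWAP    : 5 25
MUL     : 125
DUP     : 125 125
STORE 0 : 125
PUSH 2  : 125 2
POP     : 125
PUSH 5  : 125 5
LOAD 0  : 125 5 125
STORE 0 : 125 5
OVER    : 125 5 125
PUSH 50 : 125 5 125 50
STORE 2 : 125 5 125
ROT     : 5 125 125
ROT     : 125 125 5
GT      : 125 1
GT      : 1
PUSH 3  : 1 3
PUSH 9  : 1 3 9

50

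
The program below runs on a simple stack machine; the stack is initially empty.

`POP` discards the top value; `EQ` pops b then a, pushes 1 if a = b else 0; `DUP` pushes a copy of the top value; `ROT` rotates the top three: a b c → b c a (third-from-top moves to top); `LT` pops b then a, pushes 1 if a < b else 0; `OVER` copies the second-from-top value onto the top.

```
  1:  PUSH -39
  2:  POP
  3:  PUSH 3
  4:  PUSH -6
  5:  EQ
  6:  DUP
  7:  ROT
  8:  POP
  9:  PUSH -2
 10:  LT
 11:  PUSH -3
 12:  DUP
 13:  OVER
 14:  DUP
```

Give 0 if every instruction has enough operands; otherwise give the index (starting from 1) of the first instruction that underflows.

PUSH -39 -> [-39]
POP      -> []
PUSH 3   -> [3]
PUSH -6  -> [3, -6]
EQ       -> [0]
DUP      -> [0, 0]
ROT  — needs 3 operands, stack has 2 → underflow

7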